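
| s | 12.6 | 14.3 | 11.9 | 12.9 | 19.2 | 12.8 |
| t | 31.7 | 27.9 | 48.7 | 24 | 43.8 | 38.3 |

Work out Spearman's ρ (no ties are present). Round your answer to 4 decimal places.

Rank s: 2, 5, 1, 4, 6, 3
Rank t: 3, 2, 6, 1, 5, 4
d = rank(s) − rank(t): -1, 3, -5, 3, 1, -1; Σd² = 46
ρ = 1 − 6Σd² / [n(n²−1)] = 1 − 6×46 / (6×35) = 1 − 276/210 ≈ -0.3143

-0.3143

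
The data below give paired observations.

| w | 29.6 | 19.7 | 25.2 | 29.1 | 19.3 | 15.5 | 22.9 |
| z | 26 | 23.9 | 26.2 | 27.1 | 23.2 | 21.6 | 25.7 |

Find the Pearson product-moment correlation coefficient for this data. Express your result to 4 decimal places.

0.9324

n = 7, Σw = 161.3, Σz = 173.7, Σw² = 3883.25, Σz² = 4333.35, Σwz = 4060.37
nΣwz − ΣwΣz = 28422.59 − 28017.81 = 404.78
nΣw² − (Σw)² = 27182.75 − 26017.69 = 1165.06; nΣz² − (Σz)² = 30333.45 − 30171.69 = 161.76
r = 404.78 / √(1165.06 × 161.76) = 404.78 / 434.1199 ≈ 0.9324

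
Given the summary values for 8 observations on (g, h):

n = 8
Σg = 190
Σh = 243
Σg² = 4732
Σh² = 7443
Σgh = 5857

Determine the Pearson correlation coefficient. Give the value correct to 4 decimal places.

r = (nΣgh − ΣgΣh) / √[(nΣg² − (Σg)²)(nΣh² − (Σh)²)]
Numerator: 8×5857 − 190×243 = 686
Denominator: √[(37856 − 36100)(59544 − 59049)] = √[1756 × 495] = 932.3197
r = 686 / 932.3197 ≈ 0.7358

0.7358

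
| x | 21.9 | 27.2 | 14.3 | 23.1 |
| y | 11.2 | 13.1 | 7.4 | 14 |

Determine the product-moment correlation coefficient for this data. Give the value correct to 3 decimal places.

n = 4, Σx = 86.5, Σy = 45.7, Σx² = 1957.55, Σy² = 547.81, Σxy = 1030.82
nΣxy − ΣxΣy = 4123.28 − 3953.05 = 170.23
nΣx² − (Σx)² = 7830.2 − 7482.25 = 347.95; nΣy² − (Σy)² = 2191.24 − 2088.49 = 102.75
r = 170.23 / √(347.95 × 102.75) = 170.23 / 189.0816 ≈ 0.900

0.900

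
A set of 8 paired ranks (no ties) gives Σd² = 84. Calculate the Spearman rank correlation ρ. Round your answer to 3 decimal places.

0.000

ρ = 1 − 6Σd² / [n(n²−1)] = 1 − 6×84 / (8×63)
  = 1 − 504/504 = 1 − 1.0000 ≈ 0.000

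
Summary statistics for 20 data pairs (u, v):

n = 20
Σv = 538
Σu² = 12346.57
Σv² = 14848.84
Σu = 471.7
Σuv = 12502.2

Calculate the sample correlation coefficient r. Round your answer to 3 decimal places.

-0.275

r = (nΣuv − ΣuΣv) / √[(nΣu² − (Σu)²)(nΣv² − (Σv)²)]
Numerator: 20×12502.2 − 471.7×538 = -3730.6
Denominator: √[(246931.4 − 222500.89)(296976.8 − 289444)] = √[24430.51 × 7532.8] = 13565.7711
r = -3730.6 / 13565.7711 ≈ -0.275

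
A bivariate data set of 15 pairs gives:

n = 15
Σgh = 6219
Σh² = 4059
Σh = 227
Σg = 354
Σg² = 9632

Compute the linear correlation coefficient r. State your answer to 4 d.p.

r = (nΣgh − ΣgΣh) / √[(nΣg² − (Σg)²)(nΣh² − (Σh)²)]
Numerator: 15×6219 − 354×227 = 12927
Denominator: √[(144480 − 125316)(60885 − 51529)] = √[19164 × 9356] = 13390.2347
r = 12927 / 13390.2347 ≈ 0.9654

0.9654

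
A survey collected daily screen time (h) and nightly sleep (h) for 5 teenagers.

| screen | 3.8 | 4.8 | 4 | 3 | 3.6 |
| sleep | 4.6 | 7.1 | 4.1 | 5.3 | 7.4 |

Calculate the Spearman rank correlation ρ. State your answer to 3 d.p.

-0.200

Rank screen: 3, 5, 4, 1, 2
Rank sleep: 2, 4, 1, 3, 5
d = rank(screen) − rank(sleep): 1, 1, 3, -2, -3; Σd² = 24
ρ = 1 − 6Σd² / [n(n²−1)] = 1 − 6×24 / (5×24) = 1 − 144/120 ≈ -0.200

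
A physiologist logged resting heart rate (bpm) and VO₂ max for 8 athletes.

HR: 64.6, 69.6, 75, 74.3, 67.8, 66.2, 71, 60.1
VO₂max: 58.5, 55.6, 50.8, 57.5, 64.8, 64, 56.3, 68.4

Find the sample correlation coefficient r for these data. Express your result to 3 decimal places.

n = 8, Σx = 548.6, Σy = 475.9, Σx² = 37795.1, Σy² = 28543.79, Σxy = 32469.49
nΣxy − ΣxΣy = 259755.92 − 261078.74 = -1322.82
nΣx² − (Σx)² = 302360.8 − 300961.96 = 1398.84; nΣy² − (Σy)² = 228350.32 − 226480.81 = 1869.51
r = -1322.82 / √(1398.84 × 1869.51) = -1322.82 / 1617.1411 ≈ -0.818

-0.818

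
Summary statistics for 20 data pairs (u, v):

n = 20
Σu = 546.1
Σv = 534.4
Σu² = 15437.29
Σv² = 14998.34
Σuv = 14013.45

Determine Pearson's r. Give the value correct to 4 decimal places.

-0.9403

r = (nΣuv − ΣuΣv) / √[(nΣu² − (Σu)²)(nΣv² − (Σv)²)]
Numerator: 20×14013.45 − 546.1×534.4 = -11566.84
Denominator: √[(308745.8 − 298225.21)(299966.8 − 285583.36)] = √[10520.59 × 14383.44] = 12301.3119
r = -11566.84 / 12301.3119 ≈ -0.9403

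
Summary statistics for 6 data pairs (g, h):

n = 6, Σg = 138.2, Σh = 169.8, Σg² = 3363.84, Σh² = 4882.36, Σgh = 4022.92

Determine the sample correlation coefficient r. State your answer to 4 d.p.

r = (nΣgh − ΣgΣh) / √[(nΣg² − (Σg)²)(nΣh² − (Σh)²)]
Numerator: 6×4022.92 − 138.2×169.8 = 671.16
Denominator: √[(20183.04 − 19099.24)(29294.16 − 28832.04)] = √[1083.8 × 462.12] = 707.7045
r = 671.16 / 707.7045 ≈ 0.9484

0.9484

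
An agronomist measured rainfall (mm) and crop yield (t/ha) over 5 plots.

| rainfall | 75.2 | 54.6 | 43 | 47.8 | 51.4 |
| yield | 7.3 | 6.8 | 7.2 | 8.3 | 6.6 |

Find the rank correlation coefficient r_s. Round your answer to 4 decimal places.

-0.1000

Rank rainfall: 5, 4, 1, 2, 3
Rank yield: 4, 2, 3, 5, 1
d = rank(rainfall) − rank(yield): 1, 2, -2, -3, 2; Σd² = 22
ρ = 1 − 6Σd² / [n(n²−1)] = 1 − 6×22 / (5×24) = 1 − 132/120 ≈ -0.1000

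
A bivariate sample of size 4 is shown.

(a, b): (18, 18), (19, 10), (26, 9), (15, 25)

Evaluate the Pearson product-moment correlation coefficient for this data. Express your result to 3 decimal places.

-0.821

n = 4, Σa = 78, Σb = 62, Σa² = 1586, Σb² = 1130, Σab = 1123
nΣab − ΣaΣb = 4492 − 4836 = -344
nΣa² − (Σa)² = 6344 − 6084 = 260; nΣb² − (Σb)² = 4520 − 3844 = 676
r = -344 / √(260 × 676) = -344 / 419.2374 ≈ -0.821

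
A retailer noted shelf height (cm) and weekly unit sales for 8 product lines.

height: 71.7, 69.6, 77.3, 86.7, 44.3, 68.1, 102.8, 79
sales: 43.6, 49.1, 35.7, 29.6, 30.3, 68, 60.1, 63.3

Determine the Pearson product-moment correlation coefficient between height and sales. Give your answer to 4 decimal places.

n = 8, Σx = 599.5, Σy = 379.7, Σx² = 46886.17, Σy² = 19623.41, Σxy = 29021.48
nΣxy − ΣxΣy = 232171.84 − 227630.15 = 4541.69
nΣx² − (Σx)² = 375089.36 − 359400.25 = 15689.11; nΣy² − (Σy)² = 156987.28 − 144172.09 = 12815.19
r = 4541.69 / √(15689.11 × 12815.19) = 4541.69 / 14179.5249 ≈ 0.3203

0.3203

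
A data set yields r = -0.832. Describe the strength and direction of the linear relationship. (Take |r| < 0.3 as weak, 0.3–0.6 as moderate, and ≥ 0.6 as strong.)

r = -0.832 < 0 so the relationship is negative.
|r| = 0.832, which falls in the strong range.

strong negative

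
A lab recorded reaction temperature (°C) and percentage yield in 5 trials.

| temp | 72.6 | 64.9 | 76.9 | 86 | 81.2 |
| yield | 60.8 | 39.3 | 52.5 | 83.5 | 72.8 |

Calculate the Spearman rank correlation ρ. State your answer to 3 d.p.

Rank temp: 2, 1, 3, 5, 4
Rank yield: 3, 1, 2, 5, 4
d = rank(temp) − rank(yield): -1, 0, 1, 0, 0; Σd² = 2
ρ = 1 − 6Σd² / [n(n²−1)] = 1 − 6×2 / (5×24) = 1 − 12/120 ≈ 0.900

0.900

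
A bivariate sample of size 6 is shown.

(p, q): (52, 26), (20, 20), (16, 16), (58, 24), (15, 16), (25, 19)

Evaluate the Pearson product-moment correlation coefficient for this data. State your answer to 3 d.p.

n = 6, Σp = 186, Σq = 121, Σp² = 7574, Σq² = 2525, Σpq = 4115
nΣpq − ΣpΣq = 24690 − 22506 = 2184
nΣp² − (Σp)² = 45444 − 34596 = 10848; nΣq² − (Σq)² = 15150 − 14641 = 509
r = 2184 / √(10848 × 509) = 2184 / 2349.8153 ≈ 0.929

0.929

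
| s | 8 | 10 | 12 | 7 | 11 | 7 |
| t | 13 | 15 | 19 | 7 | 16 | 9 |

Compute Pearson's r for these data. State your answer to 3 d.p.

n = 6, Σs = 55, Σt = 79, Σs² = 527, Σt² = 1141, Σst = 770
nΣst − ΣsΣt = 4620 − 4345 = 275
nΣs² − (Σs)² = 3162 − 3025 = 137; nΣt² − (Σt)² = 6846 − 6241 = 605
r = 275 / √(137 × 605) = 275 / 287.8976 ≈ 0.955

0.955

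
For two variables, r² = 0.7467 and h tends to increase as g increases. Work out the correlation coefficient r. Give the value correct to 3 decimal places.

|r| = √0.7467 = 0.864
The association is positive, so r = 0.864.

0.864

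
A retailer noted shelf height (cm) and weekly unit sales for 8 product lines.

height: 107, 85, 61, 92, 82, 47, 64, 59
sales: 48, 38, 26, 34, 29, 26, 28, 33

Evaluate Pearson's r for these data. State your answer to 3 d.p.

n = 8, Σx = 597, Σy = 262, Σx² = 47369, Σy² = 8970, Σxy = 20419
nΣxy − ΣxΣy = 163352 − 156414 = 6938
nΣx² − (Σx)² = 378952 − 356409 = 22543; nΣy² − (Σy)² = 71760 − 68644 = 3116
r = 6938 / √(22543 × 3116) = 6938 / 8381.1687 ≈ 0.828

0.828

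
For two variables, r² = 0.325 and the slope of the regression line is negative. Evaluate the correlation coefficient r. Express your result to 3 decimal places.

|r| = √0.325 = 0.570
The association is negative, so r = −0.570.

-0.570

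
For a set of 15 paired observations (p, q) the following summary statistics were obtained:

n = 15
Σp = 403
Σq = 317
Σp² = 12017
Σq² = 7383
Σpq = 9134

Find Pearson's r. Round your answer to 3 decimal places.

0.684

r = (nΣpq − ΣpΣq) / √[(nΣp² − (Σp)²)(nΣq² − (Σq)²)]
Numerator: 15×9134 − 403×317 = 9259
Denominator: √[(180255 − 162409)(110745 − 100489)] = √[17846 × 10256] = 13528.8054
r = 9259 / 13528.8054 ≈ 0.684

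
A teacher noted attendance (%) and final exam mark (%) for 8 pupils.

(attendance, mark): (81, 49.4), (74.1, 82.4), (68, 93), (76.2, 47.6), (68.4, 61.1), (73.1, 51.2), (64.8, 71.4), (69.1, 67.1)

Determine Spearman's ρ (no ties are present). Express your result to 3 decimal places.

-0.667

Rank attendance: 8, 6, 2, 7, 3, 5, 1, 4
Rank mark: 2, 7, 8, 1, 4, 3, 6, 5
d = rank(attendance) − rank(mark): 6, -1, -6, 6, -1, 2, -5, -1; Σd² = 140
ρ = 1 − 6Σd² / [n(n²−1)] = 1 − 6×140 / (8×63) = 1 − 840/504 ≈ -0.667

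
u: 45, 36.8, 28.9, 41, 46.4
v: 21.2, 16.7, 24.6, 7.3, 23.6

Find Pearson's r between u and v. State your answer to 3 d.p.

-0.134

n = 5, Σu = 198.1, Σv = 93.4, Σu² = 8048.41, Σv² = 1943.74, Σuv = 3673.84
nΣuv − ΣuΣv = 18369.2 − 18502.54 = -133.34
nΣu² − (Σu)² = 40242.05 − 39243.61 = 998.44; nΣv² − (Σv)² = 9718.7 − 8723.56 = 995.14
r = -133.34 / √(998.44 × 995.14) = -133.34 / 996.7886 ≈ -0.134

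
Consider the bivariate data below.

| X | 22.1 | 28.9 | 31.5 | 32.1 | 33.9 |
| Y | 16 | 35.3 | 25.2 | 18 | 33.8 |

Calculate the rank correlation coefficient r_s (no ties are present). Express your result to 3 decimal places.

Rank X: 1, 2, 3, 4, 5
Rank Y: 1, 5, 3, 2, 4
d = rank(X) − rank(Y): 0, -3, 0, 2, 1; Σd² = 14
ρ = 1 − 6Σd² / [n(n²−1)] = 1 − 6×14 / (5×24) = 1 − 84/120 ≈ 0.300

0.300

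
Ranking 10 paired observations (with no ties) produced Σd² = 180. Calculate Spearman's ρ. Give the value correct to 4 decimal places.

-0.0909

ρ = 1 − 6Σd² / [n(n²−1)] = 1 − 6×180 / (10×99)
  = 1 − 1080/990 = 1 − 1.09091 ≈ -0.0909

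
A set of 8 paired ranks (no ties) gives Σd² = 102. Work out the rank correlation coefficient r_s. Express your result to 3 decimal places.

-0.214

ρ = 1 − 6Σd² / [n(n²−1)] = 1 − 6×102 / (8×63)
  = 1 − 612/504 = 1 − 1.2143 ≈ -0.214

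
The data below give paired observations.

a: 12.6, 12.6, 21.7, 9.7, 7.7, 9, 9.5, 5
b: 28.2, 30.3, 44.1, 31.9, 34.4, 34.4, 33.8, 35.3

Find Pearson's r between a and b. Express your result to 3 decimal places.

n = 8, Σa = 87.8, Σb = 272.4, Σa² = 1138.04, Σb² = 9431, Σab = 3075.58
nΣab − ΣaΣb = 24604.64 − 23916.72 = 687.92
nΣa² − (Σa)² = 9104.32 − 7708.84 = 1395.48; nΣb² − (Σb)² = 75448 − 74201.76 = 1246.24
r = 687.92 / √(1395.48 × 1246.24) = 687.92 / 1318.7505 ≈ 0.522

0.522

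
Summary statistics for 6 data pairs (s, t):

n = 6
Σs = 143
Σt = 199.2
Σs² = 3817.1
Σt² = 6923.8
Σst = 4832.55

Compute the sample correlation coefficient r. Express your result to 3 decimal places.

r = (nΣst − ΣsΣt) / √[(nΣs² − (Σs)²)(nΣt² − (Σt)²)]
Numerator: 6×4832.55 − 143×199.2 = 509.7
Denominator: √[(22902.6 − 20449)(41542.8 − 39680.64)] = √[2453.6 × 1862.16] = 2137.5209
r = 509.7 / 2137.5209 ≈ 0.238

0.238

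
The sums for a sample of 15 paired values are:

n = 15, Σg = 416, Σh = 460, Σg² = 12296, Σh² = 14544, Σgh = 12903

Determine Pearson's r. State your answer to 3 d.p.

0.253

r = (nΣgh − ΣgΣh) / √[(nΣg² − (Σg)²)(nΣh² − (Σh)²)]
Numerator: 15×12903 − 416×460 = 2185
Denominator: √[(184440 − 173056)(218160 − 211600)] = √[11384 × 6560] = 8641.7035
r = 2185 / 8641.7035 ≈ 0.253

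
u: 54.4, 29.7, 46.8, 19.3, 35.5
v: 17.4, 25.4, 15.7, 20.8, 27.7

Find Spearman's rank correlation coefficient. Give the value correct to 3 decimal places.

-0.500

Rank u: 5, 2, 4, 1, 3
Rank v: 2, 4, 1, 3, 5
d = rank(u) − rank(v): 3, -2, 3, -2, -2; Σd² = 30
ρ = 1 − 6Σd² / [n(n²−1)] = 1 − 6×30 / (5×24) = 1 − 180/120 ≈ -0.500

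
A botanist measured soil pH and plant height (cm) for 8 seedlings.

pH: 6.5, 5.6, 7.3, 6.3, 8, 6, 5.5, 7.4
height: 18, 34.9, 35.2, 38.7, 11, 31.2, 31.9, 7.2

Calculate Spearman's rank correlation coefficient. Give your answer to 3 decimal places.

-0.500

Rank pH: 5, 2, 6, 4, 8, 3, 1, 7
Rank height: 3, 6, 7, 8, 2, 4, 5, 1
d = rank(pH) − rank(height): 2, -4, -1, -4, 6, -1, -4, 6; Σd² = 126
ρ = 1 − 6Σd² / [n(n²−1)] = 1 − 6×126 / (8×63) = 1 − 756/504 ≈ -0.500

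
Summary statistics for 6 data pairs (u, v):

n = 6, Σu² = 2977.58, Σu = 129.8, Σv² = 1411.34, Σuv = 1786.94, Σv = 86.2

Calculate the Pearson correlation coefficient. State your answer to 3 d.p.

-0.455

r = (nΣuv − ΣuΣv) / √[(nΣu² − (Σu)²)(nΣv² − (Σv)²)]
Numerator: 6×1786.94 − 129.8×86.2 = -467.12
Denominator: √[(17865.48 − 16848.04)(8468.04 − 7430.44)] = √[1017.44 × 1037.6] = 1027.4706
r = -467.12 / 1027.4706 ≈ -0.455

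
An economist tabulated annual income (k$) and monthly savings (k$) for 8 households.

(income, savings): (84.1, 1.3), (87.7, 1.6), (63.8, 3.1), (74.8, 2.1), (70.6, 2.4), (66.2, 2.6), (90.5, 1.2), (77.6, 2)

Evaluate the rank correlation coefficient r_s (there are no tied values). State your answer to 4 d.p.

Rank income: 6, 7, 1, 4, 3, 2, 8, 5
Rank savings: 2, 3, 8, 5, 6, 7, 1, 4
d = rank(income) − rank(savings): 4, 4, -7, -1, -3, -5, 7, 1; Σd² = 166
ρ = 1 − 6Σd² / [n(n²−1)] = 1 − 6×166 / (8×63) = 1 − 996/504 ≈ -0.9762

-0.9762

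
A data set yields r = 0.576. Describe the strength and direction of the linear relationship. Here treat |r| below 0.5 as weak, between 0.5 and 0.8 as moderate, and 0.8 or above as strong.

moderate positive

r = 0.576 > 0 so the relationship is positive.
|r| = 0.576, which falls in the moderate range.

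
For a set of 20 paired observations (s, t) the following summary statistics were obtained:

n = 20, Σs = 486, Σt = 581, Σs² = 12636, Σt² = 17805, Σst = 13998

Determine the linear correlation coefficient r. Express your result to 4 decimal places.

-0.1375

r = (nΣst − ΣsΣt) / √[(nΣs² − (Σs)²)(nΣt² − (Σt)²)]
Numerator: 20×13998 − 486×581 = -2406
Denominator: √[(252720 − 236196)(356100 − 337561)] = √[16524 × 18539] = 17502.5266
r = -2406 / 17502.5266 ≈ -0.1375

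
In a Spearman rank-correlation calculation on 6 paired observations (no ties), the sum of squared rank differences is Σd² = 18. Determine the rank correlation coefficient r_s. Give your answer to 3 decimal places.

0.486

ρ = 1 − 6Σd² / [n(n²−1)] = 1 − 6×18 / (6×35)
  = 1 − 108/210 = 1 − 0.5143 ≈ 0.486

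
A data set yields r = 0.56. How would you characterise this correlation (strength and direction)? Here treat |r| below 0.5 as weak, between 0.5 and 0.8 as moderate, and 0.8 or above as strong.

r = 0.56 > 0 so the relationship is positive.
|r| = 0.56, which falls in the moderate range.

moderate positive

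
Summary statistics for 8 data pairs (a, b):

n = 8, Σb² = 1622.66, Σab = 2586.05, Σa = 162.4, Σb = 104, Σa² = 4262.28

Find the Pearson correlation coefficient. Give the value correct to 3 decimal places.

r = (nΣab − ΣaΣb) / √[(nΣa² − (Σa)²)(nΣb² − (Σb)²)]
Numerator: 8×2586.05 − 162.4×104 = 3798.8
Denominator: √[(34098.24 − 26373.76)(12981.28 − 10816)] = √[7724.48 × 2165.28] = 4089.7020
r = 3798.8 / 4089.7020 ≈ 0.929

0.929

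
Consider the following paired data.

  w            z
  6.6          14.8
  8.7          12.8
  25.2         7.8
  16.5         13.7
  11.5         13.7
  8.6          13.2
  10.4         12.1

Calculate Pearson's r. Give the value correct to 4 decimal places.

n = 7, Σw = 87.5, Σz = 88.1, Σw² = 1340.91, Σz² = 1139.75, Σwz = 1028.56
nΣwz − ΣwΣz = 7199.92 − 7708.75 = -508.83
nΣw² − (Σw)² = 9386.37 − 7656.25 = 1730.12; nΣz² − (Σz)² = 7978.25 − 7761.61 = 216.64
r = -508.83 / √(1730.12 × 216.64) = -508.83 / 612.2199 ≈ -0.8311

-0.8311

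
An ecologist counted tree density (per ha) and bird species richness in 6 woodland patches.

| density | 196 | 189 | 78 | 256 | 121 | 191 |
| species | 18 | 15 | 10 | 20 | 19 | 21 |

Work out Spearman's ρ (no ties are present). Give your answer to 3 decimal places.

0.600

Rank density: 5, 3, 1, 6, 2, 4
Rank species: 3, 2, 1, 5, 4, 6
d = rank(density) − rank(species): 2, 1, 0, 1, -2, -2; Σd² = 14
ρ = 1 − 6Σd² / [n(n²−1)] = 1 − 6×14 / (6×35) = 1 − 84/210 ≈ 0.600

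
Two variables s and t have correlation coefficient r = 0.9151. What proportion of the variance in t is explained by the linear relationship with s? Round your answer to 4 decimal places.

r² = (0.9151)² = 0.8374

0.8374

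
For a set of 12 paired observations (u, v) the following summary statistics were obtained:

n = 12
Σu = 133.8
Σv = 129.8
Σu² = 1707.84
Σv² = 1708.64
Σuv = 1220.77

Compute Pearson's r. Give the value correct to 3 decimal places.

-0.883

r = (nΣuv − ΣuΣv) / √[(nΣu² − (Σu)²)(nΣv² − (Σv)²)]
Numerator: 12×1220.77 − 133.8×129.8 = -2718
Denominator: √[(20494.08 − 17902.44)(20503.68 − 16848.04)] = √[2591.64 × 3655.64] = 3078.0031
r = -2718 / 3078.0031 ≈ -0.883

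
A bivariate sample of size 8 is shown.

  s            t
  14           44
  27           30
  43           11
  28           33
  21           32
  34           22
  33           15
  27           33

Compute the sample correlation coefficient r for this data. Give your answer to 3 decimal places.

n = 8, Σs = 227, Σt = 220, Σs² = 6973, Σt² = 6868, Σst = 5629
nΣst − ΣsΣt = 45032 − 49940 = -4908
nΣs² − (Σs)² = 55784 − 51529 = 4255; nΣt² − (Σt)² = 54944 − 48400 = 6544
r = -4908 / √(4255 × 6544) = -4908 / 5276.8096 ≈ -0.930

-0.930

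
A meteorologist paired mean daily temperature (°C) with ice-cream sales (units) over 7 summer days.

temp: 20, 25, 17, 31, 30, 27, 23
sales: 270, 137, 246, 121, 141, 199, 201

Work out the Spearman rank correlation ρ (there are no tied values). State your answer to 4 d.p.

-0.8571

Rank temp: 2, 4, 1, 7, 6, 5, 3
Rank sales: 7, 2, 6, 1, 3, 4, 5
d = rank(temp) − rank(sales): -5, 2, -5, 6, 3, 1, -2; Σd² = 104
ρ = 1 − 6Σd² / [n(n²−1)] = 1 − 6×104 / (7×48) = 1 − 624/336 ≈ -0.8571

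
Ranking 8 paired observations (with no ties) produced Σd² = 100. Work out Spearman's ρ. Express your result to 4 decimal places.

ρ = 1 − 6Σd² / [n(n²−1)] = 1 − 6×100 / (8×63)
  = 1 − 600/504 = 1 − 1.19048 ≈ -0.1905

-0.1905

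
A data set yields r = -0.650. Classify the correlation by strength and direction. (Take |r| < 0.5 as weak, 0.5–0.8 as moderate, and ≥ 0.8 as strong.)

moderate negative

r = -0.650 < 0 so the relationship is negative.
|r| = 0.650, which falls in the moderate range.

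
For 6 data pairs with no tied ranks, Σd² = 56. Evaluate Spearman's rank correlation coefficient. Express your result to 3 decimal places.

-0.600

ρ = 1 − 6Σd² / [n(n²−1)] = 1 − 6×56 / (6×35)
  = 1 − 336/210 = 1 − 1.6000 ≈ -0.600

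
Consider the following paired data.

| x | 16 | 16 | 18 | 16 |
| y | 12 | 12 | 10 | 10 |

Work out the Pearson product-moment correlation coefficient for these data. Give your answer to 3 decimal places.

-0.577

n = 4, Σx = 66, Σy = 44, Σx² = 1092, Σy² = 488, Σxy = 724
nΣxy − ΣxΣy = 2896 − 2904 = -8
nΣx² − (Σx)² = 4368 − 4356 = 12; nΣy² − (Σy)² = 1952 − 1936 = 16
r = -8 / √(12 × 16) = -8 / 13.8564 ≈ -0.577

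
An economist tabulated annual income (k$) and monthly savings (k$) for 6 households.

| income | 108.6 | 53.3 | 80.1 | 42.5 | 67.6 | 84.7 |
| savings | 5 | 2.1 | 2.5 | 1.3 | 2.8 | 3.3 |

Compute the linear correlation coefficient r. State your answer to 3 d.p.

n = 6, Σx = 436.8, Σy = 17, Σx² = 34600.96, Σy² = 56.08, Σxy = 1379.22
nΣxy − ΣxΣy = 8275.32 − 7425.6 = 849.72
nΣx² − (Σx)² = 207605.76 − 190794.24 = 16811.52; nΣy² − (Σy)² = 336.48 − 289 = 47.48
r = 849.72 / √(16811.52 × 47.48) = 849.72 / 893.4265 ≈ 0.951

0.951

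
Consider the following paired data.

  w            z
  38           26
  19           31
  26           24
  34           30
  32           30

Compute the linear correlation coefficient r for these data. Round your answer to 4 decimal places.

-0.2307

n = 5, Σw = 149, Σz = 141, Σw² = 4661, Σz² = 4013, Σwz = 4181
nΣwz − ΣwΣz = 20905 − 21009 = -104
nΣw² − (Σw)² = 23305 − 22201 = 1104; nΣz² − (Σz)² = 20065 − 19881 = 184
r = -104 / √(1104 × 184) = -104 / 450.7061 ≈ -0.2307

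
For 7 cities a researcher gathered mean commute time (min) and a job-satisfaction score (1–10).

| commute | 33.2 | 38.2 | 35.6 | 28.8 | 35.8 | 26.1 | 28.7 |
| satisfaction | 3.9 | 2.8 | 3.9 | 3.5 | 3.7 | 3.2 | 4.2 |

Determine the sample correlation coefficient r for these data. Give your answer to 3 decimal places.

n = 7, Σx = 226.4, Σy = 25.2, Σx² = 7444.82, Σy² = 92.08, Σxy = 812.6
nΣxy − ΣxΣy = 5688.2 − 5705.28 = -17.08
nΣx² − (Σx)² = 52113.74 − 51256.96 = 856.78; nΣy² − (Σy)² = 644.56 − 635.04 = 9.52
r = -17.08 / √(856.78 × 9.52) = -17.08 / 90.3136 ≈ -0.189

-0.189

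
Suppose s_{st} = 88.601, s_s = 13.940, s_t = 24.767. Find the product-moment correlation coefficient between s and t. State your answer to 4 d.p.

0.2566

r = Cov(s,t) / (s_s · s_t) = 88.601 / (13.940 × 24.767)
  = 88.601 / 345.2520 ≈ 0.2566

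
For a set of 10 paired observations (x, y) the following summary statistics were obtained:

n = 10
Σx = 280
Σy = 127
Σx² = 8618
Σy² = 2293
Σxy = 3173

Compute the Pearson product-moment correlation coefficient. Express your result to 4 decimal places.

r = (nΣxy − ΣxΣy) / √[(nΣx² − (Σx)²)(nΣy² − (Σy)²)]
Numerator: 10×3173 − 280×127 = -3830
Denominator: √[(86180 − 78400)(22930 − 16129)] = √[7780 × 6801] = 7274.0484
r = -3830 / 7274.0484 ≈ -0.5265

-0.5265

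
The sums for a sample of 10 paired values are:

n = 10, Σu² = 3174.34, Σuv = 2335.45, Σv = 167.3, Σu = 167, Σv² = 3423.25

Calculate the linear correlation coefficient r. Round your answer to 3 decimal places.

-0.935

r = (nΣuv − ΣuΣv) / √[(nΣu² − (Σu)²)(nΣv² − (Σv)²)]
Numerator: 10×2335.45 − 167×167.3 = -4584.6
Denominator: √[(31743.4 − 27889)(34232.5 − 27989.29)] = √[3854.4 × 6243.21] = 4905.4896
r = -4584.6 / 4905.4896 ≈ -0.935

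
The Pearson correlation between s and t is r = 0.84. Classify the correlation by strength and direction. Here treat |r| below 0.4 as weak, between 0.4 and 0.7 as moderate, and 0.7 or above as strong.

r = 0.84 > 0 so the relationship is positive.
|r| = 0.84, which falls in the strong range.

strong positive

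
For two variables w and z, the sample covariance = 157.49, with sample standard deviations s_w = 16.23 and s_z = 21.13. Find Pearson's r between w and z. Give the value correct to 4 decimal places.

0.4592

r = Cov(w,z) / (s_w · s_z) = 157.49 / (16.23 × 21.13)
  = 157.49 / 342.9399 ≈ 0.4592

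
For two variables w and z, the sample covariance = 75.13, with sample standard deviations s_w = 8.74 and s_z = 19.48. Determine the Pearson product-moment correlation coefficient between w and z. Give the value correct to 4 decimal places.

r = Cov(w,z) / (s_w · s_z) = 75.13 / (8.74 × 19.48)
  = 75.13 / 170.2552 ≈ 0.4413

0.4413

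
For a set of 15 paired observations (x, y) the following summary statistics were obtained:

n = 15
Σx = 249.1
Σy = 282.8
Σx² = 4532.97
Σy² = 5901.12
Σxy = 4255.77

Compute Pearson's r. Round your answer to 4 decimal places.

-0.9276

r = (nΣxy − ΣxΣy) / √[(nΣx² − (Σx)²)(nΣy² − (Σy)²)]
Numerator: 15×4255.77 − 249.1×282.8 = -6608.93
Denominator: √[(67994.55 − 62050.81)(88516.8 − 79975.84)] = √[5943.74 × 8540.96] = 7124.9734
r = -6608.93 / 7124.9734 ≈ -0.9276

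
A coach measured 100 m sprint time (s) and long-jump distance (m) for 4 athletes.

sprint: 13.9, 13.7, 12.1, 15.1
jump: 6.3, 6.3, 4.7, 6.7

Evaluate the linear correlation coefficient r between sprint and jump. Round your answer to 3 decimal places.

n = 4, Σx = 54.8, Σy = 24, Σx² = 755.32, Σy² = 146.36, Σxy = 331.92
nΣxy − ΣxΣy = 1327.68 − 1315.2 = 12.48
nΣx² − (Σx)² = 3021.28 − 3003.04 = 18.24; nΣy² − (Σy)² = 585.44 − 576 = 9.44
r = 12.48 / √(18.24 × 9.44) = 12.48 / 13.1220 ≈ 0.951

0.951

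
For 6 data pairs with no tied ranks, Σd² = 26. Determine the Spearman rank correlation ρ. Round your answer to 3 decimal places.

0.257

ρ = 1 − 6Σd² / [n(n²−1)] = 1 − 6×26 / (6×35)
  = 1 − 156/210 = 1 − 0.7429 ≈ 0.257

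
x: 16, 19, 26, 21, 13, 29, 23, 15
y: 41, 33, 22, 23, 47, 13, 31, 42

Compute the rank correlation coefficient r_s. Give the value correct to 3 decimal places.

-0.976

Rank x: 3, 4, 7, 5, 1, 8, 6, 2
Rank y: 6, 5, 2, 3, 8, 1, 4, 7
d = rank(x) − rank(y): -3, -1, 5, 2, -7, 7, 2, -5; Σd² = 166
ρ = 1 − 6Σd² / [n(n²−1)] = 1 − 6×166 / (8×63) = 1 − 996/504 ≈ -0.976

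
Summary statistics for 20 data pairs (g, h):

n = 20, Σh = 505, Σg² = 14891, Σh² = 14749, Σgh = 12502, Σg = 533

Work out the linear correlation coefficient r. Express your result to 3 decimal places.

-0.817

r = (nΣgh − ΣgΣh) / √[(nΣg² − (Σg)²)(nΣh² − (Σh)²)]
Numerator: 20×12502 − 533×505 = -19125
Denominator: √[(297820 − 284089)(294980 − 255025)] = √[13731 × 39955] = 23422.6836
r = -19125 / 23422.6836 ≈ -0.817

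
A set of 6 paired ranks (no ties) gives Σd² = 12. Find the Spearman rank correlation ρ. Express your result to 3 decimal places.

ρ = 1 − 6Σd² / [n(n²−1)] = 1 − 6×12 / (6×35)
  = 1 − 72/210 = 1 − 0.3429 ≈ 0.657

0.657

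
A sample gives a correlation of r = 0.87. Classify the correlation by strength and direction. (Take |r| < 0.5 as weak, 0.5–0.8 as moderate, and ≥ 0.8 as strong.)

r = 0.87 > 0 so the relationship is positive.
|r| = 0.87, which falls in the strong range.

strong positive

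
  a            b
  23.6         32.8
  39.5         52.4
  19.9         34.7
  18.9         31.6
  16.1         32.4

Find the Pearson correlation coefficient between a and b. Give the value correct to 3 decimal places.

0.958

n = 5, Σa = 118, Σb = 183.9, Σa² = 3129.64, Σb² = 7074.01, Σab = 4653.29
nΣab − ΣaΣb = 23266.45 − 21700.2 = 1566.25
nΣa² − (Σa)² = 15648.2 − 13924 = 1724.2; nΣb² − (Σb)² = 35370.05 − 33819.21 = 1550.84
r = 1566.25 / √(1724.2 × 1550.84) = 1566.25 / 1635.2242 ≈ 0.958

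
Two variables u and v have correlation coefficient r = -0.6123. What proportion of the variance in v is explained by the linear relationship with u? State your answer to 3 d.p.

0.375

r² = (-0.6123)² = 0.375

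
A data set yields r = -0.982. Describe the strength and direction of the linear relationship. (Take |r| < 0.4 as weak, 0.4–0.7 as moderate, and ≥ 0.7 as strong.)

strong negative

r = -0.982 < 0 so the relationship is negative.
|r| = 0.982, which falls in the strong range.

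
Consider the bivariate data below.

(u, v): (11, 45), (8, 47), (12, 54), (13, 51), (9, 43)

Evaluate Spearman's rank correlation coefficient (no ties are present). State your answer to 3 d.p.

Rank u: 3, 1, 4, 5, 2
Rank v: 2, 3, 5, 4, 1
d = rank(u) − rank(v): 1, -2, -1, 1, 1; Σd² = 8
ρ = 1 − 6Σd² / [n(n²−1)] = 1 − 6×8 / (5×24) = 1 − 48/120 ≈ 0.600

0.600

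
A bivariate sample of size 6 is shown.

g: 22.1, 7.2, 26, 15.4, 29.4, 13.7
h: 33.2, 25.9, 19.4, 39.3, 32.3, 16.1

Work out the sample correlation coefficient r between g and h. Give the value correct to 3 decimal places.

n = 6, Σg = 113.8, Σh = 166.2, Σg² = 2505.46, Σh² = 4996.4, Σgh = 3200.01
nΣgh − ΣgΣh = 19200.06 − 18913.56 = 286.5
nΣg² − (Σg)² = 15032.76 − 12950.44 = 2082.32; nΣh² − (Σh)² = 29978.4 − 27622.44 = 2355.96
r = 286.5 / √(2082.32 × 2355.96) = 286.5 / 2214.9182 ≈ 0.129

0.129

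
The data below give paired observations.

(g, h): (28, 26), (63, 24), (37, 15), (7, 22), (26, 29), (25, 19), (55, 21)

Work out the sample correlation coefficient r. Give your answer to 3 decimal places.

-0.072

n = 7, Σg = 241, Σh = 156, Σg² = 10497, Σh² = 3604, Σgh = 5333
nΣgh − ΣgΣh = 37331 − 37596 = -265
nΣg² − (Σg)² = 73479 − 58081 = 15398; nΣh² − (Σh)² = 25228 − 24336 = 892
r = -265 / √(15398 × 892) = -265 / 3706.0783 ≈ -0.072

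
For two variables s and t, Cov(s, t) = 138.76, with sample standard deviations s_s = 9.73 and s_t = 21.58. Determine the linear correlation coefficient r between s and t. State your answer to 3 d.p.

0.661

r = Cov(s,t) / (s_s · s_t) = 138.76 / (9.73 × 21.58)
  = 138.76 / 209.9734 ≈ 0.661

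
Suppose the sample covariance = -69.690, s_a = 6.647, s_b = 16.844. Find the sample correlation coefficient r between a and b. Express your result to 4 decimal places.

-0.6224

r = Cov(a,b) / (s_a · s_b) = -69.690 / (6.647 × 16.844)
  = -69.690 / 111.9621 ≈ -0.6224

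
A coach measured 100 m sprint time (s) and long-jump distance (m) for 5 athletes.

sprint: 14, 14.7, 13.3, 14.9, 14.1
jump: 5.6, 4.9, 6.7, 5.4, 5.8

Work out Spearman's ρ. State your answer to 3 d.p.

-0.800

Rank sprint: 2, 4, 1, 5, 3
Rank jump: 3, 1, 5, 2, 4
d = rank(sprint) − rank(jump): -1, 3, -4, 3, -1; Σd² = 36
ρ = 1 − 6Σd² / [n(n²−1)] = 1 − 6×36 / (5×24) = 1 − 216/120 ≈ -0.800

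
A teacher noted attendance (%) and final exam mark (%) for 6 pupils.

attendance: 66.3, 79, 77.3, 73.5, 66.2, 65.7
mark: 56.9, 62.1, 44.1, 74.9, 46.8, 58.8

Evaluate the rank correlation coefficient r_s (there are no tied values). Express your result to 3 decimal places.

Rank attendance: 3, 6, 5, 4, 2, 1
Rank mark: 3, 5, 1, 6, 2, 4
d = rank(attendance) − rank(mark): 0, 1, 4, -2, 0, -3; Σd² = 30
ρ = 1 − 6Σd² / [n(n²−1)] = 1 − 6×30 / (6×35) = 1 − 180/210 ≈ 0.143

0.143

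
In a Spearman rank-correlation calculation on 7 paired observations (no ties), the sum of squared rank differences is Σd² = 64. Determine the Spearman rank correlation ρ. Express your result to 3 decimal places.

ρ = 1 − 6Σd² / [n(n²−1)] = 1 − 6×64 / (7×48)
  = 1 − 384/336 = 1 − 1.1429 ≈ -0.143

-0.143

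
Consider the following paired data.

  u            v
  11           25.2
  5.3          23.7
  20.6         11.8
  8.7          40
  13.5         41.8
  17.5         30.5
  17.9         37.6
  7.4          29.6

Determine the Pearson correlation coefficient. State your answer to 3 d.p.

n = 8, Σu = 101.9, Σv = 240.2, Σu² = 1512.81, Σv² = 7903.38, Σuv = 2984.02
nΣuv − ΣuΣv = 23872.16 − 24476.38 = -604.22
nΣu² − (Σu)² = 12102.48 − 10383.61 = 1718.87; nΣv² − (Σv)² = 63227.04 − 57696.04 = 5531
r = -604.22 / √(1718.87 × 5531) = -604.22 / 3083.3537 ≈ -0.196

-0.196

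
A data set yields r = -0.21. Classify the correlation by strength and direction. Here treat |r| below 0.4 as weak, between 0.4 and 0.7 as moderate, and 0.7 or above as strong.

r = -0.21 < 0 so the relationship is negative.
|r| = 0.21, which falls in the weak range.

weak negative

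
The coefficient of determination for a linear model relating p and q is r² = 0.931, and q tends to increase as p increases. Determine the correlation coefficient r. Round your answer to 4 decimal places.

0.9649

|r| = √0.931 = 0.9649
The association is positive, so r = 0.9649.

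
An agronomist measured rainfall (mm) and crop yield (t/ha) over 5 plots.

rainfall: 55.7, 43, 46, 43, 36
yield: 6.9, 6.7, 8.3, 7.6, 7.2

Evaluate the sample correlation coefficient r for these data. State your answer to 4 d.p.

-0.0953

n = 5, Σx = 223.7, Σy = 36.7, Σx² = 10212.49, Σy² = 270.99, Σxy = 1640.23
nΣxy − ΣxΣy = 8201.15 − 8209.79 = -8.64
nΣx² − (Σx)² = 51062.45 − 50041.69 = 1020.76; nΣy² − (Σy)² = 1354.95 − 1346.89 = 8.06
r = -8.64 / √(1020.76 × 8.06) = -8.64 / 90.7046 ≈ -0.0953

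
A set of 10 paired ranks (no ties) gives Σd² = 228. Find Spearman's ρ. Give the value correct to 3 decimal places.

ρ = 1 − 6Σd² / [n(n²−1)] = 1 − 6×228 / (10×99)
  = 1 − 1368/990 = 1 − 1.3818 ≈ -0.382

-0.382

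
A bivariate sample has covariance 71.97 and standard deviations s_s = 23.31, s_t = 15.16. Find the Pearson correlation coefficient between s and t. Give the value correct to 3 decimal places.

r = Cov(s,t) / (s_s · s_t) = 71.97 / (23.31 × 15.16)
  = 71.97 / 353.3796 ≈ 0.204

0.204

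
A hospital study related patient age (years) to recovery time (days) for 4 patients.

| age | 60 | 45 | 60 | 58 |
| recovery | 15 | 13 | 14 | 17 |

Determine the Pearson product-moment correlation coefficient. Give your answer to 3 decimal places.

n = 4, Σx = 223, Σy = 59, Σx² = 12589, Σy² = 879, Σxy = 3311
nΣxy − ΣxΣy = 13244 − 13157 = 87
nΣx² − (Σx)² = 50356 − 49729 = 627; nΣy² − (Σy)² = 3516 − 3481 = 35
r = 87 / √(627 × 35) = 87 / 148.1384 ≈ 0.587

0.587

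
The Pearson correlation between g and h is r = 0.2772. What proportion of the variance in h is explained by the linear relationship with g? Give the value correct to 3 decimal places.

0.077

r² = (0.2772)² = 0.077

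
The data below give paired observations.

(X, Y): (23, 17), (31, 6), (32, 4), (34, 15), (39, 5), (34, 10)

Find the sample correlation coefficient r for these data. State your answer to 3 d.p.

-0.580

n = 6, ΣX = 193, ΣY = 57, ΣX² = 6347, ΣY² = 691, ΣXY = 1750
nΣXY − ΣXΣY = 10500 − 11001 = -501
nΣX² − (ΣX)² = 38082 − 37249 = 833; nΣY² − (ΣY)² = 4146 − 3249 = 897
r = -501 / √(833 × 897) = -501 / 864.4079 ≈ -0.580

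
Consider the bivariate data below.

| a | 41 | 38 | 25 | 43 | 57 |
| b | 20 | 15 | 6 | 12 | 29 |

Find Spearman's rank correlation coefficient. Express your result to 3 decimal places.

Rank a: 3, 2, 1, 4, 5
Rank b: 4, 3, 1, 2, 5
d = rank(a) − rank(b): -1, -1, 0, 2, 0; Σd² = 6
ρ = 1 − 6Σd² / [n(n²−1)] = 1 − 6×6 / (5×24) = 1 − 36/120 ≈ 0.700

0.700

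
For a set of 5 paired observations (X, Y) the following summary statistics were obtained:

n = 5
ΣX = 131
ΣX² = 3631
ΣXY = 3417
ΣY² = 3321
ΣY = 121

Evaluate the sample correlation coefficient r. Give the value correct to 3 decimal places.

r = (nΣXY − ΣXΣY) / √[(nΣX² − (ΣX)²)(nΣY² − (ΣY)²)]
Numerator: 5×3417 − 131×121 = 1234
Denominator: √[(18155 − 17161)(16605 − 14641)] = √[994 × 1964] = 1397.2172
r = 1234 / 1397.2172 ≈ 0.883

0.883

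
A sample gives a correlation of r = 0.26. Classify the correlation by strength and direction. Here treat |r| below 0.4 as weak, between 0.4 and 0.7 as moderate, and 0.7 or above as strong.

r = 0.26 > 0 so the relationship is positive.
|r| = 0.26, which falls in the weak range.

weak positive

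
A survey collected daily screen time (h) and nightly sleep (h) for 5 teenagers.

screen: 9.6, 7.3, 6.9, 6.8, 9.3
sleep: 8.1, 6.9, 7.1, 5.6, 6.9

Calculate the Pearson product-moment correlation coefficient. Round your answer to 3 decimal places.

0.674

n = 5, Σx = 39.9, Σy = 34.6, Σx² = 325.79, Σy² = 242.6, Σxy = 279.37
nΣxy − ΣxΣy = 1396.85 − 1380.54 = 16.31
nΣx² − (Σx)² = 1628.95 − 1592.01 = 36.94; nΣy² − (Σy)² = 1213 − 1197.16 = 15.84
r = 16.31 / √(36.94 × 15.84) = 16.31 / 24.1895 ≈ 0.674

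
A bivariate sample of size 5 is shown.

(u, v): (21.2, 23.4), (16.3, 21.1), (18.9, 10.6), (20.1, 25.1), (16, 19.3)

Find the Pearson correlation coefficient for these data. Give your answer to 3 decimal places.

0.249

n = 5, Σu = 92.5, Σv = 99.5, Σu² = 1732.35, Σv² = 2107.63, Σuv = 1853.66
nΣuv − ΣuΣv = 9268.3 − 9203.75 = 64.55
nΣu² − (Σu)² = 8661.75 − 8556.25 = 105.5; nΣv² − (Σv)² = 10538.15 − 9900.25 = 637.9
r = 64.55 / √(105.5 × 637.9) = 64.55 / 259.4194 ≈ 0.249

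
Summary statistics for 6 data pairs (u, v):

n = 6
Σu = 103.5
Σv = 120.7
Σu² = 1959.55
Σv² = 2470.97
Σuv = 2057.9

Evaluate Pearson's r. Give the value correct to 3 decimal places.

-0.280

r = (nΣuv − ΣuΣv) / √[(nΣu² − (Σu)²)(nΣv² − (Σv)²)]
Numerator: 6×2057.9 − 103.5×120.7 = -145.05
Denominator: √[(11757.3 − 10712.25)(14825.82 − 14568.49)] = √[1045.05 × 257.33] = 518.5776
r = -145.05 / 518.5776 ≈ -0.280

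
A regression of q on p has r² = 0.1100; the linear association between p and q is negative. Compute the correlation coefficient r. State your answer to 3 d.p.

-0.332

|r| = √0.1100 = 0.332
The association is negative, so r = −0.332.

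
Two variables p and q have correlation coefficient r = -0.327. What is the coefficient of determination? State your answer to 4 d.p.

r² = (-0.327)² = 0.1069

0.1069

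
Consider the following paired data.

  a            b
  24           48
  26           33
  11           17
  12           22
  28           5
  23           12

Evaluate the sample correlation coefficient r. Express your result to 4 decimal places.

0.0804

n = 6, Σa = 124, Σb = 137, Σa² = 2830, Σb² = 4335, Σab = 2877
nΣab − ΣaΣb = 17262 − 16988 = 274
nΣa² − (Σa)² = 16980 − 15376 = 1604; nΣb² − (Σb)² = 26010 − 18769 = 7241
r = 274 / √(1604 × 7241) = 274 / 3408.0147 ≈ 0.0804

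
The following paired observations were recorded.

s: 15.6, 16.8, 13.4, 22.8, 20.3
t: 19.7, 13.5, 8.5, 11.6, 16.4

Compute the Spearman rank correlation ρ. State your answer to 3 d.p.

0.100

Rank s: 2, 3, 1, 5, 4
Rank t: 5, 3, 1, 2, 4
d = rank(s) − rank(t): -3, 0, 0, 3, 0; Σd² = 18
ρ = 1 − 6Σd² / [n(n²−1)] = 1 − 6×18 / (5×24) = 1 − 108/120 ≈ 0.100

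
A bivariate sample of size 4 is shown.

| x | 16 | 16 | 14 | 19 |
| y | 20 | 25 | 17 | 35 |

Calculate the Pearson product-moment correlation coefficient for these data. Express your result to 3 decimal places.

0.958

n = 4, Σx = 65, Σy = 97, Σx² = 1069, Σy² = 2539, Σxy = 1623
nΣxy − ΣxΣy = 6492 − 6305 = 187
nΣx² − (Σx)² = 4276 − 4225 = 51; nΣy² − (Σy)² = 10156 − 9409 = 747
r = 187 / √(51 × 747) = 187 / 195.1845 ≈ 0.958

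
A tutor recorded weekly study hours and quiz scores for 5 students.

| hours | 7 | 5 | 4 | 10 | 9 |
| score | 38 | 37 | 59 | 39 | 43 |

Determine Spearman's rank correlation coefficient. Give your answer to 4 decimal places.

Rank hours: 3, 2, 1, 5, 4
Rank score: 2, 1, 5, 3, 4
d = rank(hours) − rank(score): 1, 1, -4, 2, 0; Σd² = 22
ρ = 1 − 6Σd² / [n(n²−1)] = 1 − 6×22 / (5×24) = 1 − 132/120 ≈ -0.1000

-0.1000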